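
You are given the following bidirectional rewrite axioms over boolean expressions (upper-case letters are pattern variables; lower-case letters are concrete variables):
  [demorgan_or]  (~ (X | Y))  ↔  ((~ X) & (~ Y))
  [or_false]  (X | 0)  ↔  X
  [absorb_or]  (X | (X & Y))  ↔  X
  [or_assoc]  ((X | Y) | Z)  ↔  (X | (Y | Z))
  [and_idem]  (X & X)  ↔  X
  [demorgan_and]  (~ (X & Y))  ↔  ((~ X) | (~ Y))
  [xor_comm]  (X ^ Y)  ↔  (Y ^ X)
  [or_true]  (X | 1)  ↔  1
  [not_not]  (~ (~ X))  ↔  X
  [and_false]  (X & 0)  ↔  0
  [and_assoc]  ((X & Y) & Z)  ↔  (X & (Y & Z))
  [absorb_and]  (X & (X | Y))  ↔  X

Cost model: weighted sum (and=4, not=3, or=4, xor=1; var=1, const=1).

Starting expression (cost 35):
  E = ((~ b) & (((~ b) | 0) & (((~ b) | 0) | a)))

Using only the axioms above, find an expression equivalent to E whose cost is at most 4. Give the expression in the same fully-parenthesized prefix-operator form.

(~ b)   [cost 4]

(1) (((~ b) | 0) & (((~ b) | 0) | a))  =[absorb_and →]=  ((~ b) | 0)    ⊢ ((~ b) & ((~ b) | 0))
(2) ((~ b) | 0)  =[or_false →]=  (~ b)    ⊢ ((~ b) & (~ b))
(3) ((~ b) & (~ b))  =[and_idem →]=  (~ b)    ⊢ cost 4, within 4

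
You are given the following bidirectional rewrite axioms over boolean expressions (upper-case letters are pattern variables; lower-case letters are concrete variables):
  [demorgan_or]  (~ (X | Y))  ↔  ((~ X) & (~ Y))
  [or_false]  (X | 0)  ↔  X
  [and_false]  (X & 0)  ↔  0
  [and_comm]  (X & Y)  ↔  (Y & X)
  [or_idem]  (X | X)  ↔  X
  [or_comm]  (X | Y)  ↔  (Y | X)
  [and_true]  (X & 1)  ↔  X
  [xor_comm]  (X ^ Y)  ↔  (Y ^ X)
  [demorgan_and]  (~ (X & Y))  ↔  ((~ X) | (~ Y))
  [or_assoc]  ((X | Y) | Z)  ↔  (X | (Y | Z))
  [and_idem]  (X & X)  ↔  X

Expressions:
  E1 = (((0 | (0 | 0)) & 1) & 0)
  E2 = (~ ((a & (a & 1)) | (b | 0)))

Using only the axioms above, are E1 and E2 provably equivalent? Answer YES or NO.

NO

All listed rules preserve value, hence provable equivalence implies equal values everywhere; look for a separating assignment.
a=0, b=0 gives E1 ↦ 0, E2 ↦ 1; values differ ⇒ not provably equivalent.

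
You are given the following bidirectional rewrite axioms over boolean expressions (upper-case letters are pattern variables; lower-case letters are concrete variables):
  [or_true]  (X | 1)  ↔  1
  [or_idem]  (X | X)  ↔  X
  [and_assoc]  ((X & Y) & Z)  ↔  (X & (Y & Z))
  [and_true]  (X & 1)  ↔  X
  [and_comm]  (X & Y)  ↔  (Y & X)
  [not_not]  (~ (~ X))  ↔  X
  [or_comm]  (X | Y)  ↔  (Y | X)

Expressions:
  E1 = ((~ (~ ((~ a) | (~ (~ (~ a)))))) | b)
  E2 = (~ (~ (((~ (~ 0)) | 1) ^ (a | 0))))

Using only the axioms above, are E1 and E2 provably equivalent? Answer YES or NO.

NO

Every axiom is a valid identity, so a rewrite proof would force E1 and E2 to agree under every assignment.
At a=1, b=1: E1 = 1 but E2 = 0; they differ, so no derivation exists.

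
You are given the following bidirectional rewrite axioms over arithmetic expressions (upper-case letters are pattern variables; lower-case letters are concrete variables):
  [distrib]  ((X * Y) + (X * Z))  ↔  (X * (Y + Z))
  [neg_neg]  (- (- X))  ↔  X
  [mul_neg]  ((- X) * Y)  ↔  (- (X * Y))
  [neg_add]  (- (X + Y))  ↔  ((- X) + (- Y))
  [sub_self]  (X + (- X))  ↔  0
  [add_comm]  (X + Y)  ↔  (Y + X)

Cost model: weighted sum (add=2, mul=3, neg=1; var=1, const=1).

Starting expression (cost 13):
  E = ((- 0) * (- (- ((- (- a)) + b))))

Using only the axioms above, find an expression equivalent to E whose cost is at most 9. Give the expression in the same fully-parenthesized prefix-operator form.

(1) (- (- ((- (- a)) + b)))  =[neg_neg →]=  ((- (- a)) + b)    ⊢ ((- 0) * ((- (- a)) + b))
(2) (- (- a))  =[neg_neg →]=  a    ⊢ cost 9, within 9

((- 0) * (a + b))   [cost 9]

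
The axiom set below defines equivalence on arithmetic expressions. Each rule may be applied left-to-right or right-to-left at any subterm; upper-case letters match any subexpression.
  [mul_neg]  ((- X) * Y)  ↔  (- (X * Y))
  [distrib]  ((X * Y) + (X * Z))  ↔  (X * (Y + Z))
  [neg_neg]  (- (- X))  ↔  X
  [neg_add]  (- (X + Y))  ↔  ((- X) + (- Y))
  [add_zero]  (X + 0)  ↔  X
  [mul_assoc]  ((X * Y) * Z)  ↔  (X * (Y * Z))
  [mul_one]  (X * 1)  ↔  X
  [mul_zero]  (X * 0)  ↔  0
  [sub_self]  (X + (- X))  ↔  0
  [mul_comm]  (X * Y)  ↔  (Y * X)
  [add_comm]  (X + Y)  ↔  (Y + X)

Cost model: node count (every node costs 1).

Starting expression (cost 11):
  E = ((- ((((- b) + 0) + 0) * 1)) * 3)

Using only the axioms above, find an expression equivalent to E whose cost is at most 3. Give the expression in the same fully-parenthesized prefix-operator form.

(1) ((- b) + 0)  =[add_zero →]=  (- b)    ⊢ ((- (((- b) + 0) * 1)) * 3)
(2) ((- b) + 0)  =[add_zero →]=  (- b)    ⊢ ((- ((- b) * 1)) * 3)
(3) ((- b) * 1)  =[mul_neg →]=  (- (b * 1))    ⊢ ((- (- (b * 1))) * 3)
(4) (b * 1)  =[mul_one →]=  b    ⊢ ((- (- b)) * 3)
(5) (- (- b))  =[neg_neg →]=  b    ⊢ cost 3, within 3

(b * 3)   [cost 3]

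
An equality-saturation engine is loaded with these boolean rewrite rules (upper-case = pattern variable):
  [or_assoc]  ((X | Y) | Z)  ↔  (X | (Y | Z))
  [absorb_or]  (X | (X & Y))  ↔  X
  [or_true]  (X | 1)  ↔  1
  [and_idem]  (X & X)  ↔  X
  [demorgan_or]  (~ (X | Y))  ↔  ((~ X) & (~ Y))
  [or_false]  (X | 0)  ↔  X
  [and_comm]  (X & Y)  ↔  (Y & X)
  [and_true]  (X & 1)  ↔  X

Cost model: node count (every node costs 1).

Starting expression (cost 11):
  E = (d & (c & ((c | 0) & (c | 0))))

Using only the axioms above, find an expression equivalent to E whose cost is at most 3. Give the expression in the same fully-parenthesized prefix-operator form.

step 1: and_idem (→) rewrites ((c | 0) & (c | 0)) into (c | 0), now (d & (c & (c | 0)))
step 2: or_false (→) rewrites (c | 0) into c, now (d & (c & c))
step 3: and_idem (→) rewrites (c & c) into c, reaching cost 3 (bound 3)

(d & c)   [cost 3]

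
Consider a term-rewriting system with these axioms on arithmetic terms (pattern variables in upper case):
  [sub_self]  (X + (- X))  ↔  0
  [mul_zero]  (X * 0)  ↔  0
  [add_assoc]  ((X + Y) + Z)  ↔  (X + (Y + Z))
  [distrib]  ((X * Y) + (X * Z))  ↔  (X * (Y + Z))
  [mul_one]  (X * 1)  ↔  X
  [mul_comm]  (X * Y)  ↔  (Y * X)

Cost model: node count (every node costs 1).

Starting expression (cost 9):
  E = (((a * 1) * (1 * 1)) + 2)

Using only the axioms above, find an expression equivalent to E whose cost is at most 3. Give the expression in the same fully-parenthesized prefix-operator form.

(a + 2)   [cost 3]

step 1: mul_one (→) rewrites (1 * 1) into 1, now (((a * 1) * 1) + 2)
step 2: mul_one (→) rewrites (a * 1) into a, now ((a * 1) + 2)
step 3: mul_one (→) rewrites (a * 1) into a, reaching cost 3 (bound 3)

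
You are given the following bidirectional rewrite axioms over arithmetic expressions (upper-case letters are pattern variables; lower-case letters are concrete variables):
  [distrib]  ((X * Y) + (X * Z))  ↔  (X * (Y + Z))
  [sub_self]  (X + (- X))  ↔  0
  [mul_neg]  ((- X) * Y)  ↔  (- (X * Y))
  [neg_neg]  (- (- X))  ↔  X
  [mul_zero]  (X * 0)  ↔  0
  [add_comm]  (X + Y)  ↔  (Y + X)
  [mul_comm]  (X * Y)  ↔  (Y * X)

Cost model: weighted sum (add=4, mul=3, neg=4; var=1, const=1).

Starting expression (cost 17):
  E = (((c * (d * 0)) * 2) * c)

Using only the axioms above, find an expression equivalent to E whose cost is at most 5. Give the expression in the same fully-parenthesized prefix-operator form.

1. [mul_zero →] (d * 0)  →  0;  E = (((c * 0) * 2) * c)
2. [mul_zero →] (c * 0)  →  0;  E = ((0 * 2) * c)
3. [mul_comm →] (0 * 2)  →  (2 * 0);  E = ((2 * 0) * c)
4. [mul_zero →] (2 * 0)  →  0;  cost 5 ≤ 5, done

(0 * c)   [cost 5]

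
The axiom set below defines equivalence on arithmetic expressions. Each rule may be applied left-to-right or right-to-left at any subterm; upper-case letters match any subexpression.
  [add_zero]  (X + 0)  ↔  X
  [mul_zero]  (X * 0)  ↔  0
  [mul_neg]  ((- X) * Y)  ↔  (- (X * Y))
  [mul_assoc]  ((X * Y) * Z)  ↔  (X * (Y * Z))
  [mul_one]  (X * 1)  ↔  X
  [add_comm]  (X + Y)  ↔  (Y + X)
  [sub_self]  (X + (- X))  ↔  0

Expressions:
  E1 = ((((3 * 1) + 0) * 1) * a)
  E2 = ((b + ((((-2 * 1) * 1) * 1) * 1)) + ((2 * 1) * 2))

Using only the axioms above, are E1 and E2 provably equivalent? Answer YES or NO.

NO

Every axiom is a valid identity, so a rewrite proof would force E1 and E2 to agree under every assignment.
At a=0, b=0: E1 = 0 but E2 = 2; they differ, so no derivation exists.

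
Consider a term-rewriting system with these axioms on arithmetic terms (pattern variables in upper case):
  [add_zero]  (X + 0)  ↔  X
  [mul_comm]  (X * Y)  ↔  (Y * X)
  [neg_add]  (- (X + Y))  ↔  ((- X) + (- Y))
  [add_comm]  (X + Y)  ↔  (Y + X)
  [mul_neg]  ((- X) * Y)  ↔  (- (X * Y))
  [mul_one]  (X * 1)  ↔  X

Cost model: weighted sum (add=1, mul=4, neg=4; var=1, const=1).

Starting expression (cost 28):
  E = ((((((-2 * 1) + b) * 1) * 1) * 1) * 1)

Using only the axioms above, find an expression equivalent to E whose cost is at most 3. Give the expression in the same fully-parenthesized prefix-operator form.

(-2 + b)   [cost 3]

step 1: mul_one (→) rewrites ((((((-2 * 1) + b) * 1) * 1) * 1) * 1) into (((((-2 * 1) + b) * 1) * 1) * 1)
step 2: mul_comm (→) rewrites ((((-2 * 1) + b) * 1) * 1) into (1 * (((-2 * 1) + b) * 1)), now ((1 * (((-2 * 1) + b) * 1)) * 1)
step 3: mul_one (→) rewrites (((-2 * 1) + b) * 1) into ((-2 * 1) + b), now ((1 * ((-2 * 1) + b)) * 1)
step 4: mul_one (→) rewrites (-2 * 1) into -2, now ((1 * (-2 + b)) * 1)
step 5: mul_comm (→) rewrites (1 * (-2 + b)) into ((-2 + b) * 1), now (((-2 + b) * 1) * 1)
step 6: mul_one (→) rewrites (((-2 + b) * 1) * 1) into ((-2 + b) * 1)
step 7: mul_one (→) rewrites ((-2 + b) * 1) into (-2 + b), reaching cost 3 (bound 3)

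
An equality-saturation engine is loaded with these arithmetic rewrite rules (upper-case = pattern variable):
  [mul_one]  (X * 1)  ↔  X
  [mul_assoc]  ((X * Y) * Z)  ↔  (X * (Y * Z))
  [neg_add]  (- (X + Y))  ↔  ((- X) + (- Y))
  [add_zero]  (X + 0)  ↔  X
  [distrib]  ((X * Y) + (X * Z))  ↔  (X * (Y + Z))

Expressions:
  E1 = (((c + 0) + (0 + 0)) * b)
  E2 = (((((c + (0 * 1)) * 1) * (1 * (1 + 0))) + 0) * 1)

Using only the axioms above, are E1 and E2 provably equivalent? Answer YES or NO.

NO

All listed rules preserve value, hence provable equivalence implies equal values everywhere; look for a separating assignment.
b=0, c=1 gives E1 ↦ 0, E2 ↦ 1; values differ ⇒ not provably equivalent.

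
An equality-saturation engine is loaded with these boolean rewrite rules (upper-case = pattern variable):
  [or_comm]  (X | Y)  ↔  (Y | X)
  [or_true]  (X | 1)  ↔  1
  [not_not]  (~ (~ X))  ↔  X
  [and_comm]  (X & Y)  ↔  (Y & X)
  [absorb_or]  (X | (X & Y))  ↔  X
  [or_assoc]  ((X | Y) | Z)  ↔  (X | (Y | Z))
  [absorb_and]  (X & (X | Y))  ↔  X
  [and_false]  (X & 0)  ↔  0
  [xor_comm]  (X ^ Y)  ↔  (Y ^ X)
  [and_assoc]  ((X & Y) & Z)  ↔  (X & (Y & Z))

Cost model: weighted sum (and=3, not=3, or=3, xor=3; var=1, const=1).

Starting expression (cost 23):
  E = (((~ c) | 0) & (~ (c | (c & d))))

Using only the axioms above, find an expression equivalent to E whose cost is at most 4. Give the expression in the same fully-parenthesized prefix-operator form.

(~ c)   [cost 4]

step 1: absorb_or (→) rewrites (c | (c & d)) into c, now (((~ c) | 0) & (~ c))
step 2: and_comm (→) rewrites (((~ c) | 0) & (~ c)) into ((~ c) & ((~ c) | 0))
step 3: absorb_and (→) rewrites ((~ c) & ((~ c) | 0)) into (~ c), reaching cost 4 (bound 4)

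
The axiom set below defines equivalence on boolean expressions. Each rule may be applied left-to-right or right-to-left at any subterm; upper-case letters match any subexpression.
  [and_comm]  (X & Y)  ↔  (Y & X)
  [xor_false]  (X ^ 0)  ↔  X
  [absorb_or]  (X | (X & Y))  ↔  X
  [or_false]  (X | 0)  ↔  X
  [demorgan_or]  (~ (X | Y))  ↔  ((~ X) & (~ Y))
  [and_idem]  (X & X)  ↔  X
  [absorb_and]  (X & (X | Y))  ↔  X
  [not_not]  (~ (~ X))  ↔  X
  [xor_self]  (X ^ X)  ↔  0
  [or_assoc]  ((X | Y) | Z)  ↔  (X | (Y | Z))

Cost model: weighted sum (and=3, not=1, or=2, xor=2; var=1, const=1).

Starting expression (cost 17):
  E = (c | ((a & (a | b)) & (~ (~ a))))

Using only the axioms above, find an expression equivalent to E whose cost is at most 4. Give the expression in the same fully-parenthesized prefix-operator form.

(c | a)   [cost 4]

(1) (~ (~ a))  =[not_not →]=  a    ⊢ (c | ((a & (a | b)) & a))
(2) (a & (a | b))  =[absorb_and →]=  a    ⊢ (c | (a & a))
(3) (a & a)  =[and_idem →]=  a    ⊢ cost 4, within 4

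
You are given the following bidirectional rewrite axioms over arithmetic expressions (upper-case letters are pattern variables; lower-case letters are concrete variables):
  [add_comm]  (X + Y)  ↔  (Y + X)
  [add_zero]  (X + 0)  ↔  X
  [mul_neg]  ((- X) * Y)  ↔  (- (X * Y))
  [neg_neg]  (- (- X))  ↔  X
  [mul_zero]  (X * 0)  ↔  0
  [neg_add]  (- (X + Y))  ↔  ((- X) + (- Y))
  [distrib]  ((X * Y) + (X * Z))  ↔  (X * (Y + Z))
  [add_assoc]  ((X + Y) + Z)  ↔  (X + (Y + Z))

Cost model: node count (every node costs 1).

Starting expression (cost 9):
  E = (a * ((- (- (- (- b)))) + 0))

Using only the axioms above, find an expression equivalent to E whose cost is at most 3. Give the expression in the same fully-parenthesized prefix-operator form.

(1) ((- (- (- (- b)))) + 0)  =[add_zero →]=  (- (- (- (- b))))    ⊢ (a * (- (- (- (- b)))))
(2) (- (- (- (- b))))  =[neg_neg →]=  (- (- b))    ⊢ (a * (- (- b)))
(3) (- (- b))  =[neg_neg →]=  b    ⊢ cost 3, within 3

(a * b)   [cost 3]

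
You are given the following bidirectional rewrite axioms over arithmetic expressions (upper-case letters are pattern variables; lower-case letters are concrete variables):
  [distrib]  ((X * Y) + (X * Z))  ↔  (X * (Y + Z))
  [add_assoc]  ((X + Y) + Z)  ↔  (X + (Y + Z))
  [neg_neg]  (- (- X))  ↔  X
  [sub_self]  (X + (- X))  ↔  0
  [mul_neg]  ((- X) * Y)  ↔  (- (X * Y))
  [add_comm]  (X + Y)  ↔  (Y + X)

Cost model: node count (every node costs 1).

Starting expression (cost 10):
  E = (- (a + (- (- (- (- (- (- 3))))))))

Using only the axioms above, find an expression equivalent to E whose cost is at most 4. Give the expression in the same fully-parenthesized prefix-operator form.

1. [neg_neg →] (- (- (- (- (- 3)))))  →  (- (- (- 3)));  E = (- (a + (- (- (- (- 3))))))
2. [neg_neg →] (- (- (- (- 3))))  →  (- (- 3));  E = (- (a + (- (- 3))))
3. [neg_neg →] (- (- 3))  →  3;  cost 4 ≤ 4, done

(- (a + 3))   [cost 4]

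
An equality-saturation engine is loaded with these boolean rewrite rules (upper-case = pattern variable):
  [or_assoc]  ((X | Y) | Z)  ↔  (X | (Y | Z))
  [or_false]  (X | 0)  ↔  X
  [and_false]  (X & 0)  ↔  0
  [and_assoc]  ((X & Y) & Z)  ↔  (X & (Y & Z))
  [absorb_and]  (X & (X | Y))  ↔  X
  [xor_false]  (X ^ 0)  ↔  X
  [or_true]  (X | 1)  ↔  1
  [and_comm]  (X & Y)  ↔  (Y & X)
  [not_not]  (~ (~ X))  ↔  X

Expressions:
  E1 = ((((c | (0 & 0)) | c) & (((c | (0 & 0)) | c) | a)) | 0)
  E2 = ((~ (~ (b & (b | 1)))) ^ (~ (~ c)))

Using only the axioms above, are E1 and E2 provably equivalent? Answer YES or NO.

The axioms are sound identities: if E1 ↔* E2 then E1 and E2 evaluate identically under any assignment.
Under a=0, b=1, c=0: E1 evaluates to 0, E2 to 1. Distinct ⇒ no rewrite sequence connects them.

NO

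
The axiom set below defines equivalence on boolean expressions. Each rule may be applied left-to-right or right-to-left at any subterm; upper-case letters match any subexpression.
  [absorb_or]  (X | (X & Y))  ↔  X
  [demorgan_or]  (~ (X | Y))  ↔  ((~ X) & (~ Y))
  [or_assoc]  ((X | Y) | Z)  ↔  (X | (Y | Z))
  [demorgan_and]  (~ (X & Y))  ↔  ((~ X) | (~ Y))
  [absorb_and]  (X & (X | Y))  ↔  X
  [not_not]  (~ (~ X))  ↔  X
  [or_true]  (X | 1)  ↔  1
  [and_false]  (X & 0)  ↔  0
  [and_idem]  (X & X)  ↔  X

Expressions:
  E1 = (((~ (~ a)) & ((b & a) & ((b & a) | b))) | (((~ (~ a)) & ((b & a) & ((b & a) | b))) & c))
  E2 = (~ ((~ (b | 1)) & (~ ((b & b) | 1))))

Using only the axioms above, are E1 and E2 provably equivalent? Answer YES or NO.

NO

Every axiom is a valid identity, so a rewrite proof would force E1 and E2 to agree under every assignment.
At a=0, b=0, c=0: E1 = 0 but E2 = 1; they differ, so no derivation exists.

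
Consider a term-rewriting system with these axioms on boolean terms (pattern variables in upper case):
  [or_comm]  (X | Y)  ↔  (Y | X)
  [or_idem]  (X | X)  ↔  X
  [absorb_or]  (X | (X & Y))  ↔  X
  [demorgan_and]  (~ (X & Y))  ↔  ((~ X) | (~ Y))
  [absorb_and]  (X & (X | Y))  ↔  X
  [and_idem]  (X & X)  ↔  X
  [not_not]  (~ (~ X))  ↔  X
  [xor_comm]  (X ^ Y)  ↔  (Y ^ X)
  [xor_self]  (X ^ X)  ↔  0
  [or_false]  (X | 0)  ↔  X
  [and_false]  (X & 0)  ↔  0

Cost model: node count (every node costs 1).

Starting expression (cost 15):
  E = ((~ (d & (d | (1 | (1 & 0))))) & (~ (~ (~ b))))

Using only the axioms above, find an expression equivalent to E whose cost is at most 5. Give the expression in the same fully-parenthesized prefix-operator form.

step 1: absorb_or (→) rewrites (1 | (1 & 0)) into 1, now ((~ (d & (d | 1))) & (~ (~ (~ b))))
step 2: absorb_and (→) rewrites (d & (d | 1)) into d, now ((~ d) & (~ (~ (~ b))))
step 3: not_not (→) rewrites (~ (~ (~ b))) into (~ b), reaching cost 5 (bound 5)

((~ d) & (~ b))   [cost 5]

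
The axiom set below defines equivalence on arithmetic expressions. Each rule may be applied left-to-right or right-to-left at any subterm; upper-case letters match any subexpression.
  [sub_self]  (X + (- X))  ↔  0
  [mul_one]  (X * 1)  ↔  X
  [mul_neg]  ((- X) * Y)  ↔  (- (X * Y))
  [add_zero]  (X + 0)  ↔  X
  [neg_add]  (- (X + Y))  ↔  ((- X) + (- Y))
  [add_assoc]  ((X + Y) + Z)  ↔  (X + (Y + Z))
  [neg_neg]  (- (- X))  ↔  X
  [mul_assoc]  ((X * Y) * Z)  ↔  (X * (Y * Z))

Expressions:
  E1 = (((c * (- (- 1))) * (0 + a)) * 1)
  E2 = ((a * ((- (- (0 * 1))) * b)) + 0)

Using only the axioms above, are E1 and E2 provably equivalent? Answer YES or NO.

NO

All listed rules preserve value, hence provable equivalence implies equal values everywhere; look for a separating assignment.
a=1, b=0, c=1 gives E1 ↦ 1, E2 ↦ 0; values differ ⇒ not provably equivalent.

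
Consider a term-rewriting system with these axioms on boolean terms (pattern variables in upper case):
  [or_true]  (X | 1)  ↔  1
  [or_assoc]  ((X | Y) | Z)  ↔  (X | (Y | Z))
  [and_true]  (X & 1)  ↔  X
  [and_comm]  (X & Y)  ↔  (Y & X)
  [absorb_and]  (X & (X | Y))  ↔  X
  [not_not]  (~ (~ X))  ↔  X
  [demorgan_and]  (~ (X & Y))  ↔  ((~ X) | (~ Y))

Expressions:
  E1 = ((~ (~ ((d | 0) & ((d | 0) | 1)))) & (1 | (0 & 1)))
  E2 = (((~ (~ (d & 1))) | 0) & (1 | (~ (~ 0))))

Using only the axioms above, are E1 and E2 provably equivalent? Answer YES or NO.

1. [not_not →] (~ (~ ((d | 0) & ((d | 0) | 1))))  →  ((d | 0) & ((d | 0) | 1));  E1 = (((d | 0) & ((d | 0) | 1)) & (1 | (0 & 1)))
2. [and_true →] (0 & 1)  →  0;  E1 = (((d | 0) & ((d | 0) | 1)) & (1 | 0))
3. [absorb_and →] ((d | 0) & ((d | 0) | 1))  →  (d | 0);  E1 = ((d | 0) & (1 | 0))
4. [not_not ←] d  →  (~ (~ d));  E1 = (((~ (~ d)) | 0) & (1 | 0))
5. [not_not ←] 0  →  (~ (~ 0));  E1 = (((~ (~ d)) | 0) & (1 | (~ (~ 0))))
6. [and_true ←] d  →  (d & 1);  this is E2

YES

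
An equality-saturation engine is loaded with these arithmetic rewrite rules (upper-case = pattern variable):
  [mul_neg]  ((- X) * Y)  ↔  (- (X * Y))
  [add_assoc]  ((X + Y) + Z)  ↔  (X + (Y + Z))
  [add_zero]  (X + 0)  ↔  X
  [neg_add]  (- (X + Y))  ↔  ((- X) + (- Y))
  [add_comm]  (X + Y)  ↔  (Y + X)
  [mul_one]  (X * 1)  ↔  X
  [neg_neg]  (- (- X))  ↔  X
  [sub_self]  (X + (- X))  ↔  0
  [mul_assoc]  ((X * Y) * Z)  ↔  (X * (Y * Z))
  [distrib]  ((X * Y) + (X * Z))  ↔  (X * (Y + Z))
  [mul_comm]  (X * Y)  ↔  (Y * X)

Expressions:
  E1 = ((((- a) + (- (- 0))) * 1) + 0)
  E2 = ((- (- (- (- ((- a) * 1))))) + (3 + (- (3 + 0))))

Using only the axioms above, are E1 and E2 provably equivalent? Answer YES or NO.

YES

(1) (((- a) + (- (- 0))) * 1)  =[mul_one →]=  ((- a) + (- (- 0)))    ⊢ (((- a) + (- (- 0))) + 0)
(2) (- (- 0))  =[neg_neg →]=  0    ⊢ (((- a) + 0) + 0)
(3) ((- a) + 0)  =[add_zero →]=  (- a)    ⊢ ((- a) + 0)
(4) 0  =[sub_self ←]=  (3 + (- 3))    ⊢ ((- a) + (3 + (- 3)))
(5) a  =[neg_neg ←]=  (- (- a))    ⊢ ((- (- (- a))) + (3 + (- 3)))
(6) (- a)  =[mul_one ←]=  ((- a) * 1)    ⊢ ((- (- ((- a) * 1))) + (3 + (- 3)))
(7) 3  =[add_zero ←]=  (3 + 0)    ⊢ ((- (- ((- a) * 1))) + (3 + (- (3 + 0))))
(8) (- (- ((- a) * 1)))  =[neg_neg ←]=  (- (- (- (- ((- a) * 1)))))    ⊢ E2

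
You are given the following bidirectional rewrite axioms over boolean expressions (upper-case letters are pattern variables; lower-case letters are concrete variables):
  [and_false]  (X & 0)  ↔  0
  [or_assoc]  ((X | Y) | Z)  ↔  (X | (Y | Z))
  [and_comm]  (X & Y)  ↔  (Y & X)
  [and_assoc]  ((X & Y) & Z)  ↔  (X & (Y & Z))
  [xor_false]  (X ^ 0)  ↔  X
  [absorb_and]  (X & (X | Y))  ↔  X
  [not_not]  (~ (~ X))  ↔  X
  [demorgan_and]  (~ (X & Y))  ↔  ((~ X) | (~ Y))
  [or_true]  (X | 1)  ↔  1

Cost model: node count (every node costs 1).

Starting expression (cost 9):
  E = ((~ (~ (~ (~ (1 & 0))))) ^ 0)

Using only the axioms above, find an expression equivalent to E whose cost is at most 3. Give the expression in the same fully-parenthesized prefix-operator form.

(~ (~ 0))   [cost 3]

1. [not_not →] (~ (~ (1 & 0)))  →  (1 & 0);  E = ((~ (~ (1 & 0))) ^ 0)
2. [and_false →] (1 & 0)  →  0;  E = ((~ (~ 0)) ^ 0)
3. [xor_false →] ((~ (~ 0)) ^ 0)  →  (~ (~ 0));  cost 3 ≤ 3, done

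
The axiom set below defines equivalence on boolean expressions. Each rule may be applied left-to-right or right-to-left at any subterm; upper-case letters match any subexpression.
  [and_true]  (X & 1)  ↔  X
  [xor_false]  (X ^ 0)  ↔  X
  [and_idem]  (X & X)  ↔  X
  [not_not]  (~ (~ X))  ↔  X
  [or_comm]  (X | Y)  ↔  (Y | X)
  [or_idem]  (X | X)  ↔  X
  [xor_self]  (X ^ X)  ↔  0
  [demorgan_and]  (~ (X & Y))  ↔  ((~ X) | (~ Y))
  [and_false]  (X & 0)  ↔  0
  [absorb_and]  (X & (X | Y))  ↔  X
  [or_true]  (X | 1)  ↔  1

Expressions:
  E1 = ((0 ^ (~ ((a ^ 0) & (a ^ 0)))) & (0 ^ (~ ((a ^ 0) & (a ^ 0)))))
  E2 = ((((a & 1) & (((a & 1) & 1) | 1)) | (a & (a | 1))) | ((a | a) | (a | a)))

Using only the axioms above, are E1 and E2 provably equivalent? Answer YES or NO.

NO

All listed rules preserve value, hence provable equivalence implies equal values everywhere; look for a separating assignment.
a=0 gives E1 ↦ 1, E2 ↦ 0; values differ ⇒ not provably equivalent.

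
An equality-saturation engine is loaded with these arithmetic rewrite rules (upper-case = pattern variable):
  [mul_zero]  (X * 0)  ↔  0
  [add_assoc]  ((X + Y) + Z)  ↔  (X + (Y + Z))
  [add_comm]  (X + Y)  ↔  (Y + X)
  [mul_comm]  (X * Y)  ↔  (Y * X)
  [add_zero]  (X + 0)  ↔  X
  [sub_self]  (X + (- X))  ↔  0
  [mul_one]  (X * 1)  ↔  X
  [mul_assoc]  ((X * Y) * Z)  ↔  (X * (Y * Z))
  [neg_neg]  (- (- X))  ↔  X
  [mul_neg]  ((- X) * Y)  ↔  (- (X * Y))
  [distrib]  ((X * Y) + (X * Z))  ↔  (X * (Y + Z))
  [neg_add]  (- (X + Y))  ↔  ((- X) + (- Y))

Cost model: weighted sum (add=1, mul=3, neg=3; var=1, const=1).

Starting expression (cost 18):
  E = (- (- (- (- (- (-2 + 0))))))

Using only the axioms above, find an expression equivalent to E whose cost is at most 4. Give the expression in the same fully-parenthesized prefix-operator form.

(- -2)   [cost 4]

step 1: neg_neg (→) rewrites (- (- (- (-2 + 0)))) into (- (-2 + 0)), now (- (- (- (-2 + 0))))
step 2: neg_neg (→) rewrites (- (- (- (-2 + 0)))) into (- (-2 + 0))
step 3: add_zero (→) rewrites (-2 + 0) into -2, reaching cost 4 (bound 4)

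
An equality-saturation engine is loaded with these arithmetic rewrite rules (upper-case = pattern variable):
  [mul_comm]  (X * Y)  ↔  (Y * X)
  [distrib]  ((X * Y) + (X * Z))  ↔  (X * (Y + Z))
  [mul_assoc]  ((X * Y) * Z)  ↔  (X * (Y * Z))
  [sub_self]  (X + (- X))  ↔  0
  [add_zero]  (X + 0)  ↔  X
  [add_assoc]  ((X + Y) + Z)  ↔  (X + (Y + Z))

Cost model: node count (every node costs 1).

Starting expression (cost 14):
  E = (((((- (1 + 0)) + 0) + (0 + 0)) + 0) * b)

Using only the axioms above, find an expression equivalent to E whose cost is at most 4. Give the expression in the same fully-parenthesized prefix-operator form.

1. [add_zero →] (1 + 0)  →  1;  E = (((((- 1) + 0) + (0 + 0)) + 0) * b)
2. [add_zero →] (0 + 0)  →  0;  E = (((((- 1) + 0) + 0) + 0) * b)
3. [add_zero →] ((((- 1) + 0) + 0) + 0)  →  (((- 1) + 0) + 0);  E = ((((- 1) + 0) + 0) * b)
4. [add_zero →] ((- 1) + 0)  →  (- 1);  E = (((- 1) + 0) * b)
5. [add_zero →] ((- 1) + 0)  →  (- 1);  cost 4 ≤ 4, done

((- 1) * b)   [cost 4]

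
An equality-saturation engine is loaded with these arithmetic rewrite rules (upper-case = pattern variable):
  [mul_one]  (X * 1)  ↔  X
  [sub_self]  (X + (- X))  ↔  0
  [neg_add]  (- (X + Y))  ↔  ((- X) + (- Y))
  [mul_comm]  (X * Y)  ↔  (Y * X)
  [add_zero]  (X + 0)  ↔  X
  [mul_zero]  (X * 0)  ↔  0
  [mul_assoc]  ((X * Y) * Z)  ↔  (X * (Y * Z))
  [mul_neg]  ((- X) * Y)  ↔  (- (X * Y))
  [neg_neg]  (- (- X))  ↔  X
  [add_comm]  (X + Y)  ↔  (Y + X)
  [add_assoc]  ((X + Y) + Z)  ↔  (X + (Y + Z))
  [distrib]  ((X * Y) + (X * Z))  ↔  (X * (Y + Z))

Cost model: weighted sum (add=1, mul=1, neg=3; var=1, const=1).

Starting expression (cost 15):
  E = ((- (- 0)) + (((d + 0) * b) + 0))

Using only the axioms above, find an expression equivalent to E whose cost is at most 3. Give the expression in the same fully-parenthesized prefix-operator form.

1. [add_zero →] (d + 0)  →  d;  E = ((- (- 0)) + ((d * b) + 0))
2. [add_comm →] ((- (- 0)) + ((d * b) + 0))  →  (((d * b) + 0) + (- (- 0)))
3. [add_zero →] ((d * b) + 0)  →  (d * b);  E = ((d * b) + (- (- 0)))
4. [neg_neg →] (- (- 0))  →  0;  E = ((d * b) + 0)
5. [add_zero →] ((d * b) + 0)  →  (d * b);  cost 3 ≤ 3, done

(d * b)   [cost 3]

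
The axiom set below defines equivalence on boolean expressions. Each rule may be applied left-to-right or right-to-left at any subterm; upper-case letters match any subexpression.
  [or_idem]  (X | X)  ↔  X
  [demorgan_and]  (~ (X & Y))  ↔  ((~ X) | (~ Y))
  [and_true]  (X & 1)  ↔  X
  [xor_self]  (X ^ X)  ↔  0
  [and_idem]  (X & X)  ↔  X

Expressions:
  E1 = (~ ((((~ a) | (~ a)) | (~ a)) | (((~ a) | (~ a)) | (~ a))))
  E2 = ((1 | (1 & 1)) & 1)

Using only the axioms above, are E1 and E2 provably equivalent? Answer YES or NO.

NO

The axioms are sound identities: if E1 ↔* E2 then E1 and E2 evaluate identically under any assignment.
Under a=0: E1 evaluates to 0, E2 to 1. Distinct ⇒ no rewrite sequence connects them.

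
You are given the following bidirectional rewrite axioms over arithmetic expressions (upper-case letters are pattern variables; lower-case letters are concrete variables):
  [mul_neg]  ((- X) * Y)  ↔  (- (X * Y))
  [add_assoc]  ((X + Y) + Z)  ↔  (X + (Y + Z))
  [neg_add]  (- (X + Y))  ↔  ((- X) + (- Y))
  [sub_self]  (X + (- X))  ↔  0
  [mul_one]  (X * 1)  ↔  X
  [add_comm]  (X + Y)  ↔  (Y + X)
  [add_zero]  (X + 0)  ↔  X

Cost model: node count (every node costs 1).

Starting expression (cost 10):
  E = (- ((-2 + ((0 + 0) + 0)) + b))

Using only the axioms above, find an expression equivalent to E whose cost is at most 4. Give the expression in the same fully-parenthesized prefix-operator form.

(- (-2 + b))   [cost 4]

step 1: add_zero (→) rewrites ((0 + 0) + 0) into (0 + 0), now (- ((-2 + (0 + 0)) + b))
step 2: add_zero (→) rewrites (0 + 0) into 0, now (- ((-2 + 0) + b))
step 3: add_zero (→) rewrites (-2 + 0) into -2, reaching cost 4 (bound 4)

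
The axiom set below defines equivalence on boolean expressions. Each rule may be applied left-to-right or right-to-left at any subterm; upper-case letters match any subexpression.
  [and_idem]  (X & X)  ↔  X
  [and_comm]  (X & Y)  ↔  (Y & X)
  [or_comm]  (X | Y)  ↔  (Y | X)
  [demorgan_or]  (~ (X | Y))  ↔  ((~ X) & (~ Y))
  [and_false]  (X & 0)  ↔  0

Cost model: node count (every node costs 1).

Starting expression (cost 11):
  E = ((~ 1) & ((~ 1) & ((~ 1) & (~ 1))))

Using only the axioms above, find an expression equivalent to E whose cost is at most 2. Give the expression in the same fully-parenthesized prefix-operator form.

(~ 1)   [cost 2]

(1) ((~ 1) & (~ 1))  =[and_idem →]=  (~ 1)    ⊢ ((~ 1) & ((~ 1) & (~ 1)))
(2) ((~ 1) & (~ 1))  =[and_idem →]=  (~ 1)    ⊢ ((~ 1) & (~ 1))
(3) ((~ 1) & (~ 1))  =[and_idem →]=  (~ 1)    ⊢ cost 2, within 2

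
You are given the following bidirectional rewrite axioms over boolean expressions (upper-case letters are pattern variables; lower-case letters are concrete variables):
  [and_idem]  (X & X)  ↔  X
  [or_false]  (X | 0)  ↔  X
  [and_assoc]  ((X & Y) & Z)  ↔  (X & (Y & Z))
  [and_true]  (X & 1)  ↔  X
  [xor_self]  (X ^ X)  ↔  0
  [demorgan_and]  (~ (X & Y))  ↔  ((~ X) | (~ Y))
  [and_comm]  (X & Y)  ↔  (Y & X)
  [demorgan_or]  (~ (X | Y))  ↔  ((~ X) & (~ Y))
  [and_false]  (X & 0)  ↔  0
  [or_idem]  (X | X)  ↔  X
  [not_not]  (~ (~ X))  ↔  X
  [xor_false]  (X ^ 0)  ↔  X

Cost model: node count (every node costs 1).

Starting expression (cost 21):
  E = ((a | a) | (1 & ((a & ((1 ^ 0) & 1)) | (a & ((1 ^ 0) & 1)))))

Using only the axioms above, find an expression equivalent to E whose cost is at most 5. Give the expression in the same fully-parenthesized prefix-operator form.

(a | (a & 1))   [cost 5]

1. [or_idem →] ((a & ((1 ^ 0) & 1)) | (a & ((1 ^ 0) & 1)))  →  (a & ((1 ^ 0) & 1));  E = ((a | a) | (1 & (a & ((1 ^ 0) & 1))))
2. [xor_false →] (1 ^ 0)  →  1;  E = ((a | a) | (1 & (a & (1 & 1))))
3. [and_true →] (1 & 1)  →  1;  E = ((a | a) | (1 & (a & 1)))
4. [or_idem →] (a | a)  →  a;  E = (a | (1 & (a & 1)))
5. [and_comm →] (1 & (a & 1))  →  ((a & 1) & 1);  E = (a | ((a & 1) & 1))
6. [and_true →] ((a & 1) & 1)  →  (a & 1);  cost 5 ≤ 5, done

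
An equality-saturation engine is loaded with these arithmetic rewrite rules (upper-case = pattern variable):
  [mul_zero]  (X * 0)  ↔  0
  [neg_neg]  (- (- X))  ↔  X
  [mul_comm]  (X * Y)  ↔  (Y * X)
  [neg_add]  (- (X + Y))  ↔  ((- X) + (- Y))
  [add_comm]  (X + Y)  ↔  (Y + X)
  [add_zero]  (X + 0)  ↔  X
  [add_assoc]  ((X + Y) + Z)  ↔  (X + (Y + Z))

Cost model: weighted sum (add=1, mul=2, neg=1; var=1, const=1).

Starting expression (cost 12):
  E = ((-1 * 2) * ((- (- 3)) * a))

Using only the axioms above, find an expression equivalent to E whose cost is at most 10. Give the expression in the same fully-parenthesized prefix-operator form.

((-1 * 2) * (a * 3))   [cost 10]

1. [mul_comm →] ((- (- 3)) * a)  →  (a * (- (- 3)));  E = ((-1 * 2) * (a * (- (- 3))))
2. [neg_neg →] (- (- 3))  →  3;  cost 10 ≤ 10, done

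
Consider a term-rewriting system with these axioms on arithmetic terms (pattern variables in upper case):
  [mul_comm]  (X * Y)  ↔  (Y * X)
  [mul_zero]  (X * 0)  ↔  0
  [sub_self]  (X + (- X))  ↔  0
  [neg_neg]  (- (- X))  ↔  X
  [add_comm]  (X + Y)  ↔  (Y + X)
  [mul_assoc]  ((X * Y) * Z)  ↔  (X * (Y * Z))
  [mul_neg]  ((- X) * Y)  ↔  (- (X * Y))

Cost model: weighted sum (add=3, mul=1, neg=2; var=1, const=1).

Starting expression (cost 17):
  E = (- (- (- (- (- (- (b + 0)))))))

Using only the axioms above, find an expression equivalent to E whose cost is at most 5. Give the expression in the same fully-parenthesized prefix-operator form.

1. [neg_neg →] (- (- (- (b + 0))))  →  (- (b + 0));  E = (- (- (- (- (b + 0)))))
2. [neg_neg →] (- (- (- (b + 0))))  →  (- (b + 0));  E = (- (- (b + 0)))
3. [neg_neg →] (- (- (b + 0)))  →  (b + 0);  cost 5 ≤ 5, done

(b + 0)   [cost 5]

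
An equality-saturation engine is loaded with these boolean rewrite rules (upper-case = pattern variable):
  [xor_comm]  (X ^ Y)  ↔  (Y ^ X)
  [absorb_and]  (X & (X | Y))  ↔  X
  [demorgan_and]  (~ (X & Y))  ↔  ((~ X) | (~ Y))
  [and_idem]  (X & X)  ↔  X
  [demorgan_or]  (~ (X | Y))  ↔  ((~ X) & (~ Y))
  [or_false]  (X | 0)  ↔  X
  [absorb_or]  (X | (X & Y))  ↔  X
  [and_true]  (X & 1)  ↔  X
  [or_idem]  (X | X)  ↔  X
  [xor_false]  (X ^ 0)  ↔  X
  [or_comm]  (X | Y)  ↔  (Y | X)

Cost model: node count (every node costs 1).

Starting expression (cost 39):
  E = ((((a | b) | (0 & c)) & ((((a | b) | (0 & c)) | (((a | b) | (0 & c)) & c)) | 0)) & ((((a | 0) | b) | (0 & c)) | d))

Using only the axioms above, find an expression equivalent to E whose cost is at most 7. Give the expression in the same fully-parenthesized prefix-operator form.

(1) (((a | b) | (0 & c)) | (((a | b) | (0 & c)) & c))  =[absorb_or →]=  ((a | b) | (0 & c))    ⊢ ((((a | b) | (0 & c)) & (((a | b) | (0 & c)) | 0)) & ((((a | 0) | b) | (0 & c)) | d))
(2) (a | 0)  =[or_false →]=  a    ⊢ ((((a | b) | (0 & c)) & (((a | b) | (0 & c)) | 0)) & (((a | b) | (0 & c)) | d))
(3) (((a | b) | (0 & c)) & (((a | b) | (0 & c)) | 0))  =[absorb_and →]=  ((a | b) | (0 & c))    ⊢ (((a | b) | (0 & c)) & (((a | b) | (0 & c)) | d))
(4) (((a | b) | (0 & c)) & (((a | b) | (0 & c)) | d))  =[absorb_and →]=  ((a | b) | (0 & c))    ⊢ cost 7, within 7

((a | b) | (0 & c))   [cost 7]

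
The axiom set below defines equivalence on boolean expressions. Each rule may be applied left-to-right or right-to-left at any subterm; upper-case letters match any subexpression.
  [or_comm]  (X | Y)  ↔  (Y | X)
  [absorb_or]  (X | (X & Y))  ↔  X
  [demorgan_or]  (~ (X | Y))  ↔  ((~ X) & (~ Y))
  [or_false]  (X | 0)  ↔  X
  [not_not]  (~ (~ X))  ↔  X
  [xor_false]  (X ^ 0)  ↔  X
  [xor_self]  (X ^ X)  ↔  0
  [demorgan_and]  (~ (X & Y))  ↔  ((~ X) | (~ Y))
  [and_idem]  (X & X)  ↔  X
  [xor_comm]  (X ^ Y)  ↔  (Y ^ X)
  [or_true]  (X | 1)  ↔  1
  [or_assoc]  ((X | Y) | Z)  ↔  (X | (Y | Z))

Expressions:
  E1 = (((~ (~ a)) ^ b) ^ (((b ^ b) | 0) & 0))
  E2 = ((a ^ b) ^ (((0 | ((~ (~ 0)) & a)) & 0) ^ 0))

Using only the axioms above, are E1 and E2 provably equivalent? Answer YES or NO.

1. [xor_self →] (b ^ b)  →  0;  E1 = (((~ (~ a)) ^ b) ^ ((0 | 0) & 0))
2. [not_not →] (~ (~ a))  →  a;  E1 = ((a ^ b) ^ ((0 | 0) & 0))
3. [or_false →] (0 | 0)  →  0;  E1 = ((a ^ b) ^ (0 & 0))
4. [absorb_or ←] 0  →  (0 | (0 & a));  E1 = ((a ^ b) ^ ((0 | (0 & a)) & 0))
5. [xor_false ←] ((0 | (0 & a)) & 0)  →  (((0 | (0 & a)) & 0) ^ 0);  E1 = ((a ^ b) ^ (((0 | (0 & a)) & 0) ^ 0))
6. [not_not ←] 0  →  (~ (~ 0));  this is E2

YES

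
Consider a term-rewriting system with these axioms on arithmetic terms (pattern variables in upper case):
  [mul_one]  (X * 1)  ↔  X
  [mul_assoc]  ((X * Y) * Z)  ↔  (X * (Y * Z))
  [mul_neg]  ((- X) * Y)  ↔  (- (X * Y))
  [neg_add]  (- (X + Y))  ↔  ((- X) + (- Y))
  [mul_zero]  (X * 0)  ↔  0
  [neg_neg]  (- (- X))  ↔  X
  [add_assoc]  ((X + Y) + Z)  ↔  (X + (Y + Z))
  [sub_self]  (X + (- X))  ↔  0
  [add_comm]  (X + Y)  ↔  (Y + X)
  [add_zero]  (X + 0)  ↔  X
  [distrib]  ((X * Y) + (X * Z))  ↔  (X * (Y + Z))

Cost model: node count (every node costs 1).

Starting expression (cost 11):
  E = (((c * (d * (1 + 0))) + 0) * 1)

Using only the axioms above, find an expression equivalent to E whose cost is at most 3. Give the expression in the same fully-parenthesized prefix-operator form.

(c * d)   [cost 3]

1. [mul_one →] (((c * (d * (1 + 0))) + 0) * 1)  →  ((c * (d * (1 + 0))) + 0)
2. [add_zero →] (1 + 0)  →  1;  E = ((c * (d * 1)) + 0)
3. [add_zero →] ((c * (d * 1)) + 0)  →  (c * (d * 1))
4. [mul_one →] (d * 1)  →  d;  cost 3 ≤ 3, done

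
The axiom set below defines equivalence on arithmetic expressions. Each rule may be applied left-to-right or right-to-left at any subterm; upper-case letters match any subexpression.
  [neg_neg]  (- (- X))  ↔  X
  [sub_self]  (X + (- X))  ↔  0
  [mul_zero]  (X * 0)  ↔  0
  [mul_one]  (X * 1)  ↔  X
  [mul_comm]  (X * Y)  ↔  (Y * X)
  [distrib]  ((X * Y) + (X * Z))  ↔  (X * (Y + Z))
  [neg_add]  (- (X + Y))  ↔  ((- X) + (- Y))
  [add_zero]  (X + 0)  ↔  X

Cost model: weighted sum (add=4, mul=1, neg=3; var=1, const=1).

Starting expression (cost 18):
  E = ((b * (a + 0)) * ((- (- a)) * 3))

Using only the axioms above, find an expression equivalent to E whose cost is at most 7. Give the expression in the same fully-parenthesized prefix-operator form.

(1) (a + 0)  =[add_zero →]=  a    ⊢ ((b * a) * ((- (- a)) * 3))
(2) (- (- a))  =[neg_neg →]=  a    ⊢ cost 7, within 7

((b * a) * (a * 3))   [cost 7]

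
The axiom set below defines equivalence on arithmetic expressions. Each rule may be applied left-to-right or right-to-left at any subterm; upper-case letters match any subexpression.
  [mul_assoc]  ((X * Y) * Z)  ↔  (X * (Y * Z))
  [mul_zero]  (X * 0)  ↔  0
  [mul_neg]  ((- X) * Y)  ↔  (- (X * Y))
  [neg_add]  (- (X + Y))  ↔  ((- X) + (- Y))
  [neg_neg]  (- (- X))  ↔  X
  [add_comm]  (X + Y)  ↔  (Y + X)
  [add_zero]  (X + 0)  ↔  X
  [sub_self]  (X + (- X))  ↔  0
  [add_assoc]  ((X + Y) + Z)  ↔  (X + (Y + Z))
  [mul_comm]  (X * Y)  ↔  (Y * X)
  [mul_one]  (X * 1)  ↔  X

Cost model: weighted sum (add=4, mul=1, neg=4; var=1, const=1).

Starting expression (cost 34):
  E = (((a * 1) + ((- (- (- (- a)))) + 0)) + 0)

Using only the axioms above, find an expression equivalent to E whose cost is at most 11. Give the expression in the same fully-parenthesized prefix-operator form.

(a + (a + 0))   [cost 11]

1. [neg_neg →] (- (- (- (- a))))  →  (- (- a));  E = (((a * 1) + ((- (- a)) + 0)) + 0)
2. [add_zero →] (((a * 1) + ((- (- a)) + 0)) + 0)  →  ((a * 1) + ((- (- a)) + 0))
3. [neg_neg →] (- (- a))  →  a;  E = ((a * 1) + (a + 0))
4. [mul_one →] (a * 1)  →  a;  cost 11 ≤ 11, done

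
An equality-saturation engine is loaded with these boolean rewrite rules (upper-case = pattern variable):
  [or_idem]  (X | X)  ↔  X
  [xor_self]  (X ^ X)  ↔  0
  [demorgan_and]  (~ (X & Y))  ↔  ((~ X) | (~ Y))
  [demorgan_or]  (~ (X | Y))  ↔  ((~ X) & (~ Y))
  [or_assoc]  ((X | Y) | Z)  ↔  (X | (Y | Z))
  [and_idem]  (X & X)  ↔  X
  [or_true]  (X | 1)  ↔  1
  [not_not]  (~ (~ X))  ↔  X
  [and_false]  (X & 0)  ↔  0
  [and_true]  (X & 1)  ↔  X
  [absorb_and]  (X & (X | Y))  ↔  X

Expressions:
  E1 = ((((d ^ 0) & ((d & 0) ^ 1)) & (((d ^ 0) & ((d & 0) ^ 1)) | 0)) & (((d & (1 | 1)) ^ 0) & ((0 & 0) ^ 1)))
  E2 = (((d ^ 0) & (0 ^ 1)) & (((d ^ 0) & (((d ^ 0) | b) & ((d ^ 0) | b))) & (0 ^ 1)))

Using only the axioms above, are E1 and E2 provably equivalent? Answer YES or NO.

step 1: absorb_and (→) rewrites (((d ^ 0) & ((d & 0) ^ 1)) & (((d ^ 0) & ((d & 0) ^ 1)) | 0)) into ((d ^ 0) & ((d & 0) ^ 1)), now (((d ^ 0) & ((d & 0) ^ 1)) & (((d & (1 | 1)) ^ 0) & ((0 & 0) ^ 1)))
step 2: and_false (→) rewrites (d & 0) into 0, now (((d ^ 0) & (0 ^ 1)) & (((d & (1 | 1)) ^ 0) & ((0 & 0) ^ 1)))
step 3: and_idem (→) rewrites (0 & 0) into 0, now (((d ^ 0) & (0 ^ 1)) & (((d & (1 | 1)) ^ 0) & (0 ^ 1)))
step 4: or_idem (→) rewrites (1 | 1) into 1, now (((d ^ 0) & (0 ^ 1)) & (((d & 1) ^ 0) & (0 ^ 1)))
step 5: and_true (→) rewrites (d & 1) into d, now (((d ^ 0) & (0 ^ 1)) & ((d ^ 0) & (0 ^ 1)))
step 6: absorb_and (←) rewrites (d ^ 0) into ((d ^ 0) & ((d ^ 0) | b)), now (((d ^ 0) & (0 ^ 1)) & (((d ^ 0) & ((d ^ 0) | b)) & (0 ^ 1)))
step 7: and_idem (←) rewrites ((d ^ 0) | b) into (((d ^ 0) | b) & ((d ^ 0) | b)), which is E2

YES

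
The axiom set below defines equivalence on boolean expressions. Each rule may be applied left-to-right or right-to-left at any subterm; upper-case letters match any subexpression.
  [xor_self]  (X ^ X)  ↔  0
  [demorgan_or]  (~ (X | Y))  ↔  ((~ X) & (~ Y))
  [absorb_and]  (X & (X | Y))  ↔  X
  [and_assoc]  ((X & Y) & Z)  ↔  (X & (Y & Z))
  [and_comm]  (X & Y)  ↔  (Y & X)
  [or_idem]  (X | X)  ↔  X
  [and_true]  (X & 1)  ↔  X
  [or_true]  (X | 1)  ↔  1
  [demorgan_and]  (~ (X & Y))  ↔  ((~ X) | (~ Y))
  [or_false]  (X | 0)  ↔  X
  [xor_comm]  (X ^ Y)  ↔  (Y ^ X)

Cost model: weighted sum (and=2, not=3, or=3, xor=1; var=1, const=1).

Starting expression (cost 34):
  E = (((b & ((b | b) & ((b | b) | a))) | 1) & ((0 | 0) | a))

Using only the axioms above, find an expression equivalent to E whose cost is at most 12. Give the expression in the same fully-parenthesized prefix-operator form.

(1) (0 | 0)  =[or_false →]=  0    ⊢ (((b & ((b | b) & ((b | b) | a))) | 1) & (0 | a))
(2) ((b | b) & ((b | b) | a))  =[absorb_and →]=  (b | b)    ⊢ (((b & (b | b)) | 1) & (0 | a))
(3) (b & (b | b))  =[absorb_and →]=  b    ⊢ cost 12, within 12

((b | 1) & (0 | a))   [cost 12]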